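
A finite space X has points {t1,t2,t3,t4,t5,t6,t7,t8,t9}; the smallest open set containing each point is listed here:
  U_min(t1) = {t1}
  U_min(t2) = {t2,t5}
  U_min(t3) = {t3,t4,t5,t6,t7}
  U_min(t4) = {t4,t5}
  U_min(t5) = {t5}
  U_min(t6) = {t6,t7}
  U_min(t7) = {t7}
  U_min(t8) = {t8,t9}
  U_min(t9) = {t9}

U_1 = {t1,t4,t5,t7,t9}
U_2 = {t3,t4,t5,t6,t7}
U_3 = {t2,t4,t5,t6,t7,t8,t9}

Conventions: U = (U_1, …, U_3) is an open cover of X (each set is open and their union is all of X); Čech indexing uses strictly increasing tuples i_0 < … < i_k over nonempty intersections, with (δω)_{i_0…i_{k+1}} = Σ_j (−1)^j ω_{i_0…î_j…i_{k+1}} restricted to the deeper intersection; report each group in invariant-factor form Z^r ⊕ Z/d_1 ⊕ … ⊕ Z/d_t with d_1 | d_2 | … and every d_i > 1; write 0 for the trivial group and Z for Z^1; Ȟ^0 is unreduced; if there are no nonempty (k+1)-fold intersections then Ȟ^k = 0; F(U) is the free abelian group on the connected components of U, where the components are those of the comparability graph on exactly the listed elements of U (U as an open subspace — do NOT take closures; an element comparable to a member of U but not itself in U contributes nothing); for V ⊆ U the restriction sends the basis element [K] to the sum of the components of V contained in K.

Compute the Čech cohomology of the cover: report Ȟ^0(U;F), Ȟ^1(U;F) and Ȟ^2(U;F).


Ȟ^0 = Z^3, Ȟ^1 = 0 and Ȟ^2 = 0

intersection data:
  U12={t4,t5,t7} U13={t4,t5,t7,t9} U23={t4,t5,t6,t7}
  U123={t4,t5,t7}
components per intersection:
  U1: {t1} {t4,t5} {t7} {t9}
  U2: {t3,t4,t5,t6,t7}
  U3: {t2,t4,t5} {t6,t7} {t8,t9}
  U12: {t4,t5} {t7}
  U13: {t4,t5} {t7} {t9}
  U23: {t4,t5} {t6,t7}
  U123: {t4,t5} {t7}
C dims 8,7,2; δ0: rk 5, SNF 1^5; δ1: rk 2, SNF 1^2
Ȟ^0 = (8 − 5) − 0 = 3, so Ȟ^0 ≅ Z^3
Ȟ^1 = (7 − 2) − 5 = 0, so Ȟ^1 ≅ 0
Ȟ^2 = (2 − 0) − 2 = 0, so Ȟ^2 ≅ 0


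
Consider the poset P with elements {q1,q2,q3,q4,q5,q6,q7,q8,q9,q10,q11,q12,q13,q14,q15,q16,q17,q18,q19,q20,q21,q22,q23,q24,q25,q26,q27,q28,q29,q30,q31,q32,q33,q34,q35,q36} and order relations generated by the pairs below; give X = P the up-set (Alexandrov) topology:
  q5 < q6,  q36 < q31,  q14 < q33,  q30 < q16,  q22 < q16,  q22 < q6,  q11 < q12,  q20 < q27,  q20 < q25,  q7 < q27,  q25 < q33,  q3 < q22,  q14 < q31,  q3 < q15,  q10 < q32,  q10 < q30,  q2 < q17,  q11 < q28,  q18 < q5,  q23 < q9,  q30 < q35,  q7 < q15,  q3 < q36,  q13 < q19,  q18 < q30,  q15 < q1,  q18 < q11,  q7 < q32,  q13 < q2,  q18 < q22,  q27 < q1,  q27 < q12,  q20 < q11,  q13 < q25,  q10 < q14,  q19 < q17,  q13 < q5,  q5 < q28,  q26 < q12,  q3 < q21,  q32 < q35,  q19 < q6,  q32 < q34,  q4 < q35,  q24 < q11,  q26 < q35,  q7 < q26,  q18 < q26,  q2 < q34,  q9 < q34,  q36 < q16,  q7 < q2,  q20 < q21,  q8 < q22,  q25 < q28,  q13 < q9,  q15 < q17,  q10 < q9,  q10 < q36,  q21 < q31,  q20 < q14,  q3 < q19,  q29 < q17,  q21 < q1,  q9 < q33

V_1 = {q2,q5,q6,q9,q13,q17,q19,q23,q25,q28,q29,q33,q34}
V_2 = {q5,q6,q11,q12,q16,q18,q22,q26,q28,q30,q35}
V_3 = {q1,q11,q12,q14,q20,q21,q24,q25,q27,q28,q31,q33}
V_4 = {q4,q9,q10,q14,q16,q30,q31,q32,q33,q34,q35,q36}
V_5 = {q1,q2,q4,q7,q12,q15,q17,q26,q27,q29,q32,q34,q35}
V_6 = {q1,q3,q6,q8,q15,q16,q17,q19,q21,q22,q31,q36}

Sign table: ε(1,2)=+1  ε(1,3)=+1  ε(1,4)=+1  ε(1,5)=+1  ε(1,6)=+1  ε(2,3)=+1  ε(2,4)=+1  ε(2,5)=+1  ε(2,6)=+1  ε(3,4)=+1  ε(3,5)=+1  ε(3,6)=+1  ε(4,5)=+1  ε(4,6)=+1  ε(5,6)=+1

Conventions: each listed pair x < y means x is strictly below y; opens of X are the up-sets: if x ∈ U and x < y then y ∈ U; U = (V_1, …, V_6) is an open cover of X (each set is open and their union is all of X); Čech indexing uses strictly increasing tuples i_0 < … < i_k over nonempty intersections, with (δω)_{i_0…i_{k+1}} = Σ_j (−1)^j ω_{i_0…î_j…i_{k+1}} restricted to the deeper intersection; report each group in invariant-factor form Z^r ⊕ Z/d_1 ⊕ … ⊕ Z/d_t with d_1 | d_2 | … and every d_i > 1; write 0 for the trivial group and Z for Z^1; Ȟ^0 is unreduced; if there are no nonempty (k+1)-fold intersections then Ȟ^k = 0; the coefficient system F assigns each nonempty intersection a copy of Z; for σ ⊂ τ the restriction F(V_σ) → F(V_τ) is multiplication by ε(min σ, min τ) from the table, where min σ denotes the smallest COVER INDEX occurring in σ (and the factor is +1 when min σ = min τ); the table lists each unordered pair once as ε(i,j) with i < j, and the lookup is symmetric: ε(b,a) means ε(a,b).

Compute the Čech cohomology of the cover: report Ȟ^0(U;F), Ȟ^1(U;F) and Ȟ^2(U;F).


Ȟ^0 = Z; Ȟ^1 = 0; Ȟ^2 = Z/2

nerve simplices:
  V12={q5,q6,q28} V13={q25,q28,q33} V14={q9,q33,q34} V15={q2,q17,q29,q34} V16={q6,q17,q19} V23={q11,q12,q28} V24={q16,q30,q35} V25={q12,q26,q35} V26={q6,q16,q22} V34={q14,q31,q33} V35={q1,q12,q27} V36={q1,q21,q31} V45={q4,q32,q34,q35} V46={q16,q31,q36} V56={q1,q15,q17}
  V123={q28} V126={q6} V134={q33} V145={q34} V156={q17} V235={q12} V245={q35} V246={q16} V346={q31} V356={q1}
C dims 6,15,10; δ0: rk 5, SNF 1^5; δ1: rk 10, SNF 1^9·2
degree 0: 6−5−0 = 1 → Ȟ^0 ≅ Z
degree 1: 15−10−5 = 0 → Ȟ^1 ≅ 0
degree 2: 10−0−10 = 0 plus torsion [2] → Ȟ^2 ≅ Z/2


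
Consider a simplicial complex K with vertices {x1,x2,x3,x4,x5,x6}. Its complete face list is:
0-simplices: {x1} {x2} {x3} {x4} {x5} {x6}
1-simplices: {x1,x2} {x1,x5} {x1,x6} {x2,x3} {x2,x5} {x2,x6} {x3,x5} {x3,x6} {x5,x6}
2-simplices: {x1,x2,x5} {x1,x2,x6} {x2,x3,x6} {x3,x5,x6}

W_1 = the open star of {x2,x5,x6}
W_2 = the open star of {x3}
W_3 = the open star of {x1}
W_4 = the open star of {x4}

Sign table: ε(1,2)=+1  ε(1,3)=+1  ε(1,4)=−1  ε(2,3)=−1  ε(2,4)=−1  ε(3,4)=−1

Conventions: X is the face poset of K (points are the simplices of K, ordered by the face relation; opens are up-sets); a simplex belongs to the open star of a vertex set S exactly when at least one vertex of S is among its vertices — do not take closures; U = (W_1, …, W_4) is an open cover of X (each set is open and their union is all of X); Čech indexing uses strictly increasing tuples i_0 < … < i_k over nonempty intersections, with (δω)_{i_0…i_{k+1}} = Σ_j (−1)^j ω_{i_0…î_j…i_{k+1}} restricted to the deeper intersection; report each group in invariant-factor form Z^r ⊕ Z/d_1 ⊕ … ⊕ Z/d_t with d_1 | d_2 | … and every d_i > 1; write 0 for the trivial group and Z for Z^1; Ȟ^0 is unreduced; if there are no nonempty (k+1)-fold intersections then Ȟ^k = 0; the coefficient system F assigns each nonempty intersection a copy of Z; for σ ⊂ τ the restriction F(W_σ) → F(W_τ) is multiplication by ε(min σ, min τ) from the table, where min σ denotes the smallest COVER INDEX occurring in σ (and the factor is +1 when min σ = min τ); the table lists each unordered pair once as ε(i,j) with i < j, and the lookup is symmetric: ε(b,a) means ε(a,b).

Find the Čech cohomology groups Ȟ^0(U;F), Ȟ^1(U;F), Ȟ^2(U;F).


nerve of the cover:
  W1={{x2},{x5},{x6},{x1,x2},{x1,x5},{x1,x6},{x2,x3},{x2,x5},{x2,x6},{x3,x5},{x3,x6},{x5,x6},{x1,x2,x5},{x1,x2,x6},{x2,x3,x6},{x3,x5,x6}} W2={{x3},{x2,x3},{x3,x5},{x3,x6},{x2,x3,x6},{x3,x5,x6}} W3={{x1},{x1,x2},{x1,x5},{x1,x6},{x1,x2,x5},{x1,x2,x6}} W4={{x4}}
  W12={{x2,x3},{x3,x5},{x3,x6},{x2,x3,x6},{x3,x5,x6}} W13={{x1,x2},{x1,x5},{x1,x6},{x1,x2,x5},{x1,x2,x6}}
C dims 4,2; δ0: rk 2, SNF 1^2
Ȟ^0 = (4 − 2) − 0 = 2, so Ȟ^0 ≅ Z^2
Ȟ^1 = (2 − 0) − 2 = 0, so Ȟ^1 ≅ 0
Ȟ^2 = (0 − 0) − 0 = 0, so Ȟ^2 ≅ 0

Ȟ^0 = Z^2, Ȟ^1 = 0, Ȟ^2 = 0


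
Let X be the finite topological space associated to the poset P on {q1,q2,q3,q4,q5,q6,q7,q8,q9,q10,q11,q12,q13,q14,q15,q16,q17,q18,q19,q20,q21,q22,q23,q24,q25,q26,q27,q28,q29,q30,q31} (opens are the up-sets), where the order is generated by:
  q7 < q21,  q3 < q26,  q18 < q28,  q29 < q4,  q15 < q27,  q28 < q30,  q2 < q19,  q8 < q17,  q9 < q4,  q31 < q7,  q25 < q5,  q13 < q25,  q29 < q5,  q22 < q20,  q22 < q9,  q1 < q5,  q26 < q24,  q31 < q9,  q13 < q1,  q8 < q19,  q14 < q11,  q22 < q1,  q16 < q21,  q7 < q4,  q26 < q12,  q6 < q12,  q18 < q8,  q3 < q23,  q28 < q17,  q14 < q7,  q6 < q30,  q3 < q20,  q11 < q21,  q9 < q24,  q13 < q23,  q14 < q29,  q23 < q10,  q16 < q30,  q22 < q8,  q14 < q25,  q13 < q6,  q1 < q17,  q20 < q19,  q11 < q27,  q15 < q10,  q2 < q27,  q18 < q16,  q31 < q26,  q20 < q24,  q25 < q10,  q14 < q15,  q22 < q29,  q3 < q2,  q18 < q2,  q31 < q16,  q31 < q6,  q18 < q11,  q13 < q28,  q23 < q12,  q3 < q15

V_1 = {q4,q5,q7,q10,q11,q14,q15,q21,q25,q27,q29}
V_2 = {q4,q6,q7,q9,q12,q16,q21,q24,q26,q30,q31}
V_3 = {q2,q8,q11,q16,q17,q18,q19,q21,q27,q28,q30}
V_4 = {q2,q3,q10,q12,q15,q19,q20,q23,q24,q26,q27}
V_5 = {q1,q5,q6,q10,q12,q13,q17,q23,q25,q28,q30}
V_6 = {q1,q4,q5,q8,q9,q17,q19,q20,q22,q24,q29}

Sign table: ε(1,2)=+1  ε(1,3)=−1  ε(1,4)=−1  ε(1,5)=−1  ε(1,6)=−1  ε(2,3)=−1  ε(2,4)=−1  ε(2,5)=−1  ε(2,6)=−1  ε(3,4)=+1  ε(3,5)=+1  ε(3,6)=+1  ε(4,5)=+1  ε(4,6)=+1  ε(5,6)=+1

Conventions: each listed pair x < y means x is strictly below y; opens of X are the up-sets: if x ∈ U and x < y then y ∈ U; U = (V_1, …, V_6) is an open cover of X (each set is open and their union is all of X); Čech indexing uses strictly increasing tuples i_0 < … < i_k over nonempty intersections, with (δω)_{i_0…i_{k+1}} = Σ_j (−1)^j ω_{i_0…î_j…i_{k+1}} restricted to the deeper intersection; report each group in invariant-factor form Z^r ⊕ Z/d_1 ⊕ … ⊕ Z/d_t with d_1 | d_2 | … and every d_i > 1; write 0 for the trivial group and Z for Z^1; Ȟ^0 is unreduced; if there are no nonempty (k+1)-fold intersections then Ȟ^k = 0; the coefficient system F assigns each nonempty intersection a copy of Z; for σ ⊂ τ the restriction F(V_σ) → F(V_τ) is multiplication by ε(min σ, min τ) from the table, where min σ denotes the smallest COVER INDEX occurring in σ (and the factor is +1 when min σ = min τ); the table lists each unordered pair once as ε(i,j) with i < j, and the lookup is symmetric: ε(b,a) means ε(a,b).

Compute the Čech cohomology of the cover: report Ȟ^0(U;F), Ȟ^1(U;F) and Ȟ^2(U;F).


Ȟ^0 = Z; Ȟ^1 = 0; Ȟ^2 = Z/2

nerve of the cover:
  V12={q4,q7,q21} V13={q11,q21,q27} V14={q10,q15,q27} V15={q5,q10,q25} V16={q4,q5,q29} V23={q16,q21,q30} V24={q12,q24,q26} V25={q6,q12,q30} V26={q4,q9,q24} V34={q2,q19,q27} V35={q17,q28,q30} V36={q8,q17,q19} V45={q10,q12,q23} V46={q19,q20,q24} V56={q1,q5,q17}
  V123={q21} V126={q4} V134={q27} V145={q10} V156={q5} V235={q30} V245={q12} V246={q24} V346={q19} V356={q17}
C dims 6,15,10; δ0: rk 5, SNF 1^5; δ1: rk 10, SNF 1^9·2
Ȟ^0 = (6 − 5) − 0 = 1, so Ȟ^0 ≅ Z
Ȟ^1 = (15 − 10) − 5 = 0, so Ȟ^1 ≅ 0
Ȟ^2 = (10 − 0) − 10 = 0 plus torsion [2], so Ȟ^2 ≅ Z/2


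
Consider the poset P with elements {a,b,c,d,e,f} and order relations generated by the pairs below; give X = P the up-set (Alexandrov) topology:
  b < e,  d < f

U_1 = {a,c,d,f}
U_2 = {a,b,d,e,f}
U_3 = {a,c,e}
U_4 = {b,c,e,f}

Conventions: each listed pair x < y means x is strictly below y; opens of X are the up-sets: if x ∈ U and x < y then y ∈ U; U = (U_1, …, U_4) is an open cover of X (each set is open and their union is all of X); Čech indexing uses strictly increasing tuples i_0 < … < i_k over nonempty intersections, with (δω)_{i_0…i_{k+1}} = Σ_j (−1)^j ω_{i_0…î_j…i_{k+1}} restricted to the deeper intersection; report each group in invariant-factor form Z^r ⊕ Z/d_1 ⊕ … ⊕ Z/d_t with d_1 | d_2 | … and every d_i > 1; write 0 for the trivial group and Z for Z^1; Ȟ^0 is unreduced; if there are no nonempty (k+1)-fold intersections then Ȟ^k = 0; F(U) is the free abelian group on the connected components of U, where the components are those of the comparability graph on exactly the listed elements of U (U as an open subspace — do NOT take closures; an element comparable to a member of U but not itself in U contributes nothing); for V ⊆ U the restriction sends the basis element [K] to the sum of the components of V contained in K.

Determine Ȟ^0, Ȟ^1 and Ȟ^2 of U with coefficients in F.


Ȟ^0(U;F) ≅ Z^4,  Ȟ^1(U;F) ≅ 0,  Ȟ^2(U;F) ≅ 0

nerve of the cover:
  U12={a,d,f} U13={a,c} U14={c,f} U23={a,e} U24={b,e,f} U34={c,e}
  U123={a} U124={f} U134={c} U234={e}
components per intersection:
  U1: {a} {c} {d,f}
  U2: {a} {b,e} {d,f}
  U3: {a} {c} {e}
  U4: {b,e} {c} {f}
  U12: {a} {d,f}
  U13: {a} {c}
  U14: {c} {f}
  U23: {a} {e}
  U24: {b,e} {f}
  U34: {c} {e}
  U123: {a}
  U124: {f}
  U134: {c}
  U234: {e}
C dims 12,12,4; δ0: rk 8, SNF 1^8; δ1: rk 4, SNF 1^4
Ȟ^0 = (12 − 8) − 0 = 4, so Ȟ^0 ≅ Z^4
Ȟ^1 = (12 − 4) − 8 = 0, so Ȟ^1 ≅ 0
Ȟ^2 = (4 − 0) − 4 = 0, so Ȟ^2 ≅ 0


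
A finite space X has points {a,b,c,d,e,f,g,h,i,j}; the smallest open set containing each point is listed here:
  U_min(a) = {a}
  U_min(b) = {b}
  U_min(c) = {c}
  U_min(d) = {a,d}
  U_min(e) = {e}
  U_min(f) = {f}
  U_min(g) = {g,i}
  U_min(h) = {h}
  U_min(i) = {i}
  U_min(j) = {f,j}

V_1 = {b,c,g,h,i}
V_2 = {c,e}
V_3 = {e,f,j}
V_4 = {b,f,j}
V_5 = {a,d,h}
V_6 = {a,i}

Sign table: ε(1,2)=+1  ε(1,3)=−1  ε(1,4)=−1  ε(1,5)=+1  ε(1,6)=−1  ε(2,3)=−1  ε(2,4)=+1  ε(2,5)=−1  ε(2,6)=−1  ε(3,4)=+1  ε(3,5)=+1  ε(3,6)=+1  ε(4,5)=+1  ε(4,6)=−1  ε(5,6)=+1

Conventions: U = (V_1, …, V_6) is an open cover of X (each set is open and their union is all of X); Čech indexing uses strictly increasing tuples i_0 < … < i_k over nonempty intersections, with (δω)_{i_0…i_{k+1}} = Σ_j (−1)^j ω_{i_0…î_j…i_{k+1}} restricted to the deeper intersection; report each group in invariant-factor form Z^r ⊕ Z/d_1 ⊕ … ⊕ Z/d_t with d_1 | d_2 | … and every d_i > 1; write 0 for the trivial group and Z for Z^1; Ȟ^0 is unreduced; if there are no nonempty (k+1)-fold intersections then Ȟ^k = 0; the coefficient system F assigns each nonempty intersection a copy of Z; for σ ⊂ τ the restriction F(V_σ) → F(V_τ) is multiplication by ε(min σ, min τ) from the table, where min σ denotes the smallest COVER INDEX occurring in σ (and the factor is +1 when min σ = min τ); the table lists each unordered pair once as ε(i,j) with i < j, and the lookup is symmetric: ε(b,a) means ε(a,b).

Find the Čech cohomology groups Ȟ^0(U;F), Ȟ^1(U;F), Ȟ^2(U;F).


nerve simplices:
  V12={c} V14={b} V15={h} V16={i} V23={e} V34={f,j} V56={a}
C dims 6,7; δ0: rk 6, SNF 1^5·2
degree 0: 6−6−0 = 0 → Ȟ^0 ≅ 0
degree 1: 7−0−6 = 1 plus torsion [2] → Ȟ^1 ≅ Z ⊕ Z/2
degree 2: 0−0−0 = 0 → Ȟ^2 ≅ 0

Ȟ^0 ≅ 0; Ȟ^1 ≅ Z ⊕ Z/2; Ȟ^2 ≅ 0


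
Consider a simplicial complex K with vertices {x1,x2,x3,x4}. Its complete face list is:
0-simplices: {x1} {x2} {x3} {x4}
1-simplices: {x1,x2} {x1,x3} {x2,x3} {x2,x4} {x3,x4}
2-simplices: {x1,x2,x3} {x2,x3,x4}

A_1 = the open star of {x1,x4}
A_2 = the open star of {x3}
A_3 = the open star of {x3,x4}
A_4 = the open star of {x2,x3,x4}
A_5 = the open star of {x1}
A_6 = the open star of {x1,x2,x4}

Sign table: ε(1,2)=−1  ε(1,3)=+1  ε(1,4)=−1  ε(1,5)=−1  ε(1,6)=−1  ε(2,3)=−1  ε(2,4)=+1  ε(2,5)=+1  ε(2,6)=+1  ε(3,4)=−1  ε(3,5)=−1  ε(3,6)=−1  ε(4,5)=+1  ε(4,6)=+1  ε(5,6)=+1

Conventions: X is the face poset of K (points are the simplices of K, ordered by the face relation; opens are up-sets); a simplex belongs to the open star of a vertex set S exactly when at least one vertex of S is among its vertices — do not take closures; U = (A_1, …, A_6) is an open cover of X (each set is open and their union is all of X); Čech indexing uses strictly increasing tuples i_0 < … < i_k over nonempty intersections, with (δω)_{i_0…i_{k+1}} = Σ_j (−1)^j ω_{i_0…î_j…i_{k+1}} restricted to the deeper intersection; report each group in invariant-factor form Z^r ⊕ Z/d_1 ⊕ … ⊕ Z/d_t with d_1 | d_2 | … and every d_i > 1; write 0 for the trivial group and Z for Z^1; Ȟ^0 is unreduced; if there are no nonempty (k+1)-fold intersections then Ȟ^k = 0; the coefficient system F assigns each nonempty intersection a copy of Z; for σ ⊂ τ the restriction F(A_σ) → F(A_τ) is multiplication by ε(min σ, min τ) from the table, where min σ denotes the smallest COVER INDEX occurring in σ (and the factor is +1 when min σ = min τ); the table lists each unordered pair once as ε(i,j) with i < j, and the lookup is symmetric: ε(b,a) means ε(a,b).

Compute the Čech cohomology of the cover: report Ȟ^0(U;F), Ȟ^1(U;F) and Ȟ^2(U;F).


Ȟ^0(U;F) ≅ Z, Ȟ^1(U;F) ≅ 0 and Ȟ^2(U;F) ≅ 0

nerve of the cover:
  A1={{x1},{x4},{x1,x2},{x1,x3},{x2,x4},{x3,x4},{x1,x2,x3},{x2,x3,x4}} A2={{x3},{x1,x3},{x2,x3},{x3,x4},{x1,x2,x3},{x2,x3,x4}} A3={{x3},{x4},{x1,x3},{x2,x3},{x2,x4},{x3,x4},{x1,x2,x3},{x2,x3,x4}} A4={{x2},{x3},{x4},{x1,x2},{x1,x3},{x2,x3},{x2,x4},{x3,x4},{x1,x2,x3},{x2,x3,x4}} A5={{x1},{x1,x2},{x1,x3},{x1,x2,x3}} A6={{x1},{x2},{x4},{x1,x2},{x1,x3},{x2,x3},{x2,x4},{x3,x4},{x1,x2,x3},{x2,x3,x4}}
  A12={{x1,x3},{x3,x4},{x1,x2,x3},{x2,x3,x4}} A13={{x4},{x1,x3},{x2,x4},{x3,x4},{x1,x2,x3},{x2,x3,x4}} A14={{x4},{x1,x2},{x1,x3},{x2,x4},{x3,x4},{x1,x2,x3},{x2,x3,x4}} A15={{x1},{x1,x2},{x1,x3},{x1,x2,x3}} A16={{x1},{x4},{x1,x2},{x1,x3},{x2,x4},{x3,x4},{x1,x2,x3},{x2,x3,x4}} A23={{x3},{x1,x3},{x2,x3},{x3,x4},{x1,x2,x3},{x2,x3,x4}} A24={{x3},{x1,x3},{x2,x3},{x3,x4},{x1,x2,x3},{x2,x3,x4}} A25={{x1,x3},{x1,x2,x3}} A26={{x1,x3},{x2,x3},{x3,x4},{x1,x2,x3},{x2,x3,x4}} A34={{x3},{x4},{x1,x3},{x2,x3},{x2,x4},{x3,x4},{x1,x2,x3},{x2,x3,x4}} A35={{x1,x3},{x1,x2,x3}} A36={{x4},{x1,x3},{x2,x3},{x2,x4},{x3,x4},{x1,x2,x3},{x2,x3,x4}} A45={{x1,x2},{x1,x3},{x1,x2,x3}} A46={{x2},{x4},{x1,x2},{x1,x3},{x2,x3},{x2,x4},{x3,x4},{x1,x2,x3},{x2,x3,x4}} A56={{x1},{x1,x2},{x1,x3},{x1,x2,x3}}
  A123={{x1,x3},{x3,x4},{x1,x2,x3},{x2,x3,x4}} A124={{x1,x3},{x3,x4},{x1,x2,x3},{x2,x3,x4}} A125={{x1,x3},{x1,x2,x3}} A126={{x1,x3},{x3,x4},{x1,x2,x3},{x2,x3,x4}} A134={{x4},{x1,x3},{x2,x4},{x3,x4},{x1,x2,x3},{x2,x3,x4}} A135={{x1,x3},{x1,x2,x3}} A136={{x4},{x1,x3},{x2,x4},{x3,x4},{x1,x2,x3},{x2,x3,x4}} A145={{x1,x2},{x1,x3},{x1,x2,x3}} A146={{x4},{x1,x2},{x1,x3},{x2,x4},{x3,x4},{x1,x2,x3},{x2,x3,x4}} A156={{x1},{x1,x2},{x1,x3},{x1,x2,x3}} A234={{x3},{x1,x3},{x2,x3},{x3,x4},{x1,x2,x3},{x2,x3,x4}} A235={{x1,x3},{x1,x2,x3}} A236={{x1,x3},{x2,x3},{x3,x4},{x1,x2,x3},{x2,x3,x4}} A245={{x1,x3},{x1,x2,x3}} A246={{x1,x3},{x2,x3},{x3,x4},{x1,x2,x3},{x2,x3,x4}} A256={{x1,x3},{x1,x2,x3}} A345={{x1,x3},{x1,x2,x3}} A346={{x4},{x1,x3},{x2,x3},{x2,x4},{x3,x4},{x1,x2,x3},{x2,x3,x4}} A356={{x1,x3},{x1,x2,x3}} A456={{x1,x2},{x1,x3},{x1,x2,x3}}
  A1234={{x1,x3},{x3,x4},{x1,x2,x3},{x2,x3,x4}} A1235={{x1,x3},{x1,x2,x3}} A1236={{x1,x3},{x3,x4},{x1,x2,x3},{x2,x3,x4}} A1245={{x1,x3},{x1,x2,x3}} A1246={{x1,x3},{x3,x4},{x1,x2,x3},{x2,x3,x4}} A1256={{x1,x3},{x1,x2,x3}} A1345={{x1,x3},{x1,x2,x3}} A1346={{x4},{x1,x3},{x2,x4},{x3,x4},{x1,x2,x3},{x2,x3,x4}} A1356={{x1,x3},{x1,x2,x3}} A1456={{x1,x2},{x1,x3},{x1,x2,x3}} A2345={{x1,x3},{x1,x2,x3}} A2346={{x1,x3},{x2,x3},{x3,x4},{x1,x2,x3},{x2,x3,x4}} A2356={{x1,x3},{x1,x2,x3}} A2456={{x1,x3},{x1,x2,x3}} A3456={{x1,x3},{x1,x2,x3}}
  A12345={{x1,x3},{x1,x2,x3}} A12346={{x1,x3},{x3,x4},{x1,x2,x3},{x2,x3,x4}} A12356={{x1,x3},{x1,x2,x3}} A12456={{x1,x3},{x1,x2,x3}} A13456={{x1,x3},{x1,x2,x3}} A23456={{x1,x3},{x1,x2,x3}}
  A123456={{x1,x3},{x1,x2,x3}}
C dims 6,15,20,15; δ0: rk 5, SNF 1^5; δ1: rk 10, SNF 1^10; δ2: rk 10, SNF 1^10
Ȟ^0 = (6 − 5) − 0 = 1, so Ȟ^0 ≅ Z
Ȟ^1 = (15 − 10) − 5 = 0, so Ȟ^1 ≅ 0
Ȟ^2 = (20 − 10) − 10 = 0, so Ȟ^2 ≅ 0


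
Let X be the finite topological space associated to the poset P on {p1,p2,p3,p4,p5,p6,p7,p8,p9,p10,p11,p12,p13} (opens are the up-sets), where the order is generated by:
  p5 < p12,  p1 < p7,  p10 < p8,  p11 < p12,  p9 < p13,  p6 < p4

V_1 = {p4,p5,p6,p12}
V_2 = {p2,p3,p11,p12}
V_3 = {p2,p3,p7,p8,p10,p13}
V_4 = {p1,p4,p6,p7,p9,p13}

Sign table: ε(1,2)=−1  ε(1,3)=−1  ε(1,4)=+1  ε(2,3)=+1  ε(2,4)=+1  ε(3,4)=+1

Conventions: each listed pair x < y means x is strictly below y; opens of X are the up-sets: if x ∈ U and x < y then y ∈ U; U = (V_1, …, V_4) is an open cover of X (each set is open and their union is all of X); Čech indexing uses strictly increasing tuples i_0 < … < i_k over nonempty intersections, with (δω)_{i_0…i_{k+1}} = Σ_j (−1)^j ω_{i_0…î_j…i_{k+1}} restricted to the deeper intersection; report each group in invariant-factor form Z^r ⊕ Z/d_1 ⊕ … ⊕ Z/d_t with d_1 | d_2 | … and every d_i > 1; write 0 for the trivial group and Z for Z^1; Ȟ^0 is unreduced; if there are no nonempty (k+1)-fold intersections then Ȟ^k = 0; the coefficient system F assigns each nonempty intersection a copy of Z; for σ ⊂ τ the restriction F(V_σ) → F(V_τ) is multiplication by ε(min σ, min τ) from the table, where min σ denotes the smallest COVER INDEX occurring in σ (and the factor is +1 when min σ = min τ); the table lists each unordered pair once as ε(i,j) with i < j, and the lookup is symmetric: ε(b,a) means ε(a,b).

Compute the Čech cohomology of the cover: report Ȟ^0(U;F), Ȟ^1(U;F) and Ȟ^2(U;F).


nonempty intersections:
  V12={p12} V14={p4,p6} V23={p2,p3} V34={p7,p13}
C dims 4,4; δ0: rk 4, SNF 1^3·2
Ȟ^0: (4−4)−0=0 ⇒ 0
Ȟ^1: (4−0)−4=0 plus torsion [2] ⇒ Z/2
Ȟ^2: (0−0)−0=0 ⇒ 0

Ȟ^0 ≅ 0, Ȟ^1 ≅ Z/2, Ȟ^2 ≅ 0


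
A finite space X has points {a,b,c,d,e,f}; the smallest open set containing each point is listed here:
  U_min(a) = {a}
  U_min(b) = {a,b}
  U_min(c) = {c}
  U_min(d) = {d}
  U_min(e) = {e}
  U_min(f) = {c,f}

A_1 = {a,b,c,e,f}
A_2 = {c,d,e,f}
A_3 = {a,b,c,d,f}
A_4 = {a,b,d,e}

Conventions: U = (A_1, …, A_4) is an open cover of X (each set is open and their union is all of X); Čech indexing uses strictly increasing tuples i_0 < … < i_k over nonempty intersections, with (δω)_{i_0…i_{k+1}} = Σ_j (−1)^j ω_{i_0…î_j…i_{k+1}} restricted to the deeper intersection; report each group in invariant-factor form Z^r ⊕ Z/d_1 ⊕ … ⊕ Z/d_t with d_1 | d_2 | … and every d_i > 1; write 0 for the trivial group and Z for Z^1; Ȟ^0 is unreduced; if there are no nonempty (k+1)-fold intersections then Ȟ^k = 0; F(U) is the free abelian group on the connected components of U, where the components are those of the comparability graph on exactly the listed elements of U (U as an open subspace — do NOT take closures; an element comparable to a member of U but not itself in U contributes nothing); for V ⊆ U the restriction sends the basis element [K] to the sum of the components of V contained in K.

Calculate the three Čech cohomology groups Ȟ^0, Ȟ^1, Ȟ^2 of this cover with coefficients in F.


intersection data:
  A12={c,e,f} A13={a,b,c,f} A14={a,b,e} A23={c,d,f} A24={d,e} A34={a,b,d}
  A123={c,f} A124={e} A134={a,b} A234={d}
components per intersection:
  A1: {a,b} {c,f} {e}
  A2: {c,f} {d} {e}
  A3: {a,b} {c,f} {d}
  A4: {a,b} {d} {e}
  A12: {c,f} {e}
  A13: {a,b} {c,f}
  A14: {a,b} {e}
  A23: {c,f} {d}
  A24: {d} {e}
  A34: {a,b} {d}
  A123: {c,f}
  A124: {e}
  A134: {a,b}
  A234: {d}
C dims 12,12,4; δ0: rk 8, SNF 1^8; δ1: rk 4, SNF 1^4
Ȟ^0 = (12 − 8) − 0 = 4, so Ȟ^0 ≅ Z^4
Ȟ^1 = (12 − 4) − 8 = 0, so Ȟ^1 ≅ 0
Ȟ^2 = (4 − 0) − 4 = 0, so Ȟ^2 ≅ 0

Ȟ^0(U;F) ≅ Z^4,  Ȟ^1(U;F) ≅ 0,  Ȟ^2(U;F) ≅ 0


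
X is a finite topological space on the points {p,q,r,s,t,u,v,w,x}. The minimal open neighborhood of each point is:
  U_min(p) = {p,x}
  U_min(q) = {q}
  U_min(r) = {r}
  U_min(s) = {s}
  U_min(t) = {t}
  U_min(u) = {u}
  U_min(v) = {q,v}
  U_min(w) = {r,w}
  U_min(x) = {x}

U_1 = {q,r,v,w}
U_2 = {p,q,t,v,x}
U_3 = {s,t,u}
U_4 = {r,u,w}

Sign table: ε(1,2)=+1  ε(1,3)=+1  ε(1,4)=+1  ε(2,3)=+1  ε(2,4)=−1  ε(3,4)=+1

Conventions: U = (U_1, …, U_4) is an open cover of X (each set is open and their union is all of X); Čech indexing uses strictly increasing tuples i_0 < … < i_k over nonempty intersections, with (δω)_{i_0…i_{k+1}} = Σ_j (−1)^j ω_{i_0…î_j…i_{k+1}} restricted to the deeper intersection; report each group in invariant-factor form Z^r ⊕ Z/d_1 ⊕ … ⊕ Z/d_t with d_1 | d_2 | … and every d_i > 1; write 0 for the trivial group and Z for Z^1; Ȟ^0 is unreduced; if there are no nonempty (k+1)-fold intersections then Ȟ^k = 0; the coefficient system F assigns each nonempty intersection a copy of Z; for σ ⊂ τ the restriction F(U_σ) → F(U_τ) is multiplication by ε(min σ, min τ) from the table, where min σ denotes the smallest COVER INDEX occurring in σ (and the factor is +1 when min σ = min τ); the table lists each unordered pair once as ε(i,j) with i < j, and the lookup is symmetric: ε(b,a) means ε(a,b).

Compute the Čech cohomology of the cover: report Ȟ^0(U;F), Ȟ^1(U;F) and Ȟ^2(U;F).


nonempty overlaps:
  U12={q,v} U14={r,w} U23={t} U34={u}
C dims 4,4; δ0: rk 3, SNF 1^3
degree 0: 4−3−0 = 1 → Ȟ^0 ≅ Z
degree 1: 4−0−3 = 1 → Ȟ^1 ≅ Z
degree 2: 0−0−0 = 0 → Ȟ^2 ≅ 0

Ȟ^0 = Z, Ȟ^1 = Z and Ȟ^2 = 0


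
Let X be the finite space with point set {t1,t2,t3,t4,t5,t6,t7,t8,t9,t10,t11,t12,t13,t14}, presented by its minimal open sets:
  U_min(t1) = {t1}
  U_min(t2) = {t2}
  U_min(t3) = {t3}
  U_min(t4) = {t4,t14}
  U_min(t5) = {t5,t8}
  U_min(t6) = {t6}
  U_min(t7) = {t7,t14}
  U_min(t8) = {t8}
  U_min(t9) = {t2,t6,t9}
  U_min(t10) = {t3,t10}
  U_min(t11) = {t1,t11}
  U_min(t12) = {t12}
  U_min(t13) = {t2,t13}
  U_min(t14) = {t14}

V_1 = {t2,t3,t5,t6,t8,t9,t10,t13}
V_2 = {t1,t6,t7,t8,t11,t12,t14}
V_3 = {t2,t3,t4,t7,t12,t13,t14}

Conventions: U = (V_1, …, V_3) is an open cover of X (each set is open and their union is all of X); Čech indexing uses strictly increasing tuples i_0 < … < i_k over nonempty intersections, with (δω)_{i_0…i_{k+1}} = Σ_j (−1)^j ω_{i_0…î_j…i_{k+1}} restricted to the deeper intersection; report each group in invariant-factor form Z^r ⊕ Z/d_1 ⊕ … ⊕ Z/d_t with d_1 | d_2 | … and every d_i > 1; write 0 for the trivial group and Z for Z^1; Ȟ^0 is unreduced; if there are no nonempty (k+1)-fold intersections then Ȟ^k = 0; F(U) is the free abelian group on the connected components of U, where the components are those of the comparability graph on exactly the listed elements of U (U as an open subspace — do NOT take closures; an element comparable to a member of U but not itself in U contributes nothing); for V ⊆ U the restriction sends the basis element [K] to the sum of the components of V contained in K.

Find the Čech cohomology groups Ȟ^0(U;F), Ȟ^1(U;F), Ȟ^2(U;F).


nerve of the cover:
  V12={t6,t8} V13={t2,t3,t13} V23={t7,t12,t14}
components per intersection:
  V1: {t2,t6,t9,t13} {t3,t10} {t5,t8}
  V2: {t1,t11} {t6} {t7,t14} {t8} {t12}
  V3: {t2,t13} {t3} {t4,t7,t14} {t12}
  V12: {t6} {t8}
  V13: {t2,t13} {t3}
  V23: {t7,t14} {t12}
C dims 12,6; δ0: rk 6, SNF 1^6
Ȟ^0 = (12 − 6) − 0 = 6, so Ȟ^0 ≅ Z^6
Ȟ^1 = (6 − 0) − 6 = 0, so Ȟ^1 ≅ 0
Ȟ^2 = (0 − 0) − 0 = 0, so Ȟ^2 ≅ 0

Ȟ^0(U;F) ≅ Z^6; Ȟ^1(U;F) ≅ 0; Ȟ^2(U;F) ≅ 0


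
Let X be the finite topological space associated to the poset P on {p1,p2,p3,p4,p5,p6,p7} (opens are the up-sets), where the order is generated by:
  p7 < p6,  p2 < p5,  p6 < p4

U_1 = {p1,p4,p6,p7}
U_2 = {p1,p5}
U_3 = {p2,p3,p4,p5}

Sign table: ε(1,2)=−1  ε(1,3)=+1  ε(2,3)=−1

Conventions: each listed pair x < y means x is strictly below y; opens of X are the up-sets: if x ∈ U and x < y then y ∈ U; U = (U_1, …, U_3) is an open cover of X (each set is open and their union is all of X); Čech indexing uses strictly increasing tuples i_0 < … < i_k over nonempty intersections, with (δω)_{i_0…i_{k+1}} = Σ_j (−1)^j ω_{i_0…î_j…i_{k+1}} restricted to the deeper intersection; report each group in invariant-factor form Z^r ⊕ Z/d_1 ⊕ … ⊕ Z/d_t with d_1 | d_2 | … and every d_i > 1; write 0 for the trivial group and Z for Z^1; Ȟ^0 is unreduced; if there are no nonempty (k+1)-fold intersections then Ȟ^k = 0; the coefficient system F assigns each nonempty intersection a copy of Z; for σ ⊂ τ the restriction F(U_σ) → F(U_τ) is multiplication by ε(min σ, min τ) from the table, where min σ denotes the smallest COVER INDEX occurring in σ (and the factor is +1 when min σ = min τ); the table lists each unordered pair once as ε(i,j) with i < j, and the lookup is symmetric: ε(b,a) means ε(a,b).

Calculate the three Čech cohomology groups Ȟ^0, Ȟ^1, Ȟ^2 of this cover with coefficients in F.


cover nerve:
  U12={p1} U13={p4} U23={p5}
C dims 3,3; δ0: rk 2, SNF 1^2
Ȟ^0: (3−2)−0=1 ⇒ Z
Ȟ^1: (3−0)−2=1 ⇒ Z
Ȟ^2: (0−0)−0=0 ⇒ 0

Ȟ^0 = Z, Ȟ^1 = Z and Ȟ^2 = 0


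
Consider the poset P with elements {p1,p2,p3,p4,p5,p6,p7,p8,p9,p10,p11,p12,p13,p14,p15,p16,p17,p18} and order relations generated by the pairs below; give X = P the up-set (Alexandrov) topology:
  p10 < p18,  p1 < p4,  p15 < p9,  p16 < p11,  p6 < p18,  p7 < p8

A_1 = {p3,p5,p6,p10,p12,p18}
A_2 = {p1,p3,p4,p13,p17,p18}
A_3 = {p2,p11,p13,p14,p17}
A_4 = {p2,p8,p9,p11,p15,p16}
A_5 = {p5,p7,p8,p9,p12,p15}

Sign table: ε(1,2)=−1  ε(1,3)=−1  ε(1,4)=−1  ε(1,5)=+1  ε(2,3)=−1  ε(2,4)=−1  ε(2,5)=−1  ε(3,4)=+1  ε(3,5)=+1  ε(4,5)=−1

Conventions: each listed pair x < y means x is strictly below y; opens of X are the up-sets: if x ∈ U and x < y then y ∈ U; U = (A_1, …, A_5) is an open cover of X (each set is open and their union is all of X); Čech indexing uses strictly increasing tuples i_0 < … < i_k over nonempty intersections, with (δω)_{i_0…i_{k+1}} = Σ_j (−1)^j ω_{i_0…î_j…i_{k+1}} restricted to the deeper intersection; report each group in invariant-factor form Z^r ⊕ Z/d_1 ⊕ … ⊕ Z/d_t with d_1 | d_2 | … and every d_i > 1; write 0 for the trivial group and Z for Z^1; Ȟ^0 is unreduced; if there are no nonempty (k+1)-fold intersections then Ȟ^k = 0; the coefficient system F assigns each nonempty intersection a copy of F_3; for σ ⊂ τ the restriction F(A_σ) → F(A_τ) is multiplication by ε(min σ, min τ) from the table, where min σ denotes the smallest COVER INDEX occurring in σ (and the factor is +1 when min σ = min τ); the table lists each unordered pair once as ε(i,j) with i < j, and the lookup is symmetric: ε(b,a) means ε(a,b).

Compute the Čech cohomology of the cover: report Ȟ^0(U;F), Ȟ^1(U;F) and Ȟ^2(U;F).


nonempty intersections:
  A12={p3,p18} A15={p5,p12} A23={p13,p17} A34={p2,p11} A45={p8,p9,p15}
C dims 5,5; δ0: rk_F3 5
Ȟ^0: (5−5)−0=0 ⇒ 0
Ȟ^1: (5−0)−5=0 ⇒ 0
Ȟ^2: (0−0)−0=0 ⇒ 0

Ȟ^0 ≅ 0; Ȟ^1 ≅ 0; Ȟ^2 ≅ 0


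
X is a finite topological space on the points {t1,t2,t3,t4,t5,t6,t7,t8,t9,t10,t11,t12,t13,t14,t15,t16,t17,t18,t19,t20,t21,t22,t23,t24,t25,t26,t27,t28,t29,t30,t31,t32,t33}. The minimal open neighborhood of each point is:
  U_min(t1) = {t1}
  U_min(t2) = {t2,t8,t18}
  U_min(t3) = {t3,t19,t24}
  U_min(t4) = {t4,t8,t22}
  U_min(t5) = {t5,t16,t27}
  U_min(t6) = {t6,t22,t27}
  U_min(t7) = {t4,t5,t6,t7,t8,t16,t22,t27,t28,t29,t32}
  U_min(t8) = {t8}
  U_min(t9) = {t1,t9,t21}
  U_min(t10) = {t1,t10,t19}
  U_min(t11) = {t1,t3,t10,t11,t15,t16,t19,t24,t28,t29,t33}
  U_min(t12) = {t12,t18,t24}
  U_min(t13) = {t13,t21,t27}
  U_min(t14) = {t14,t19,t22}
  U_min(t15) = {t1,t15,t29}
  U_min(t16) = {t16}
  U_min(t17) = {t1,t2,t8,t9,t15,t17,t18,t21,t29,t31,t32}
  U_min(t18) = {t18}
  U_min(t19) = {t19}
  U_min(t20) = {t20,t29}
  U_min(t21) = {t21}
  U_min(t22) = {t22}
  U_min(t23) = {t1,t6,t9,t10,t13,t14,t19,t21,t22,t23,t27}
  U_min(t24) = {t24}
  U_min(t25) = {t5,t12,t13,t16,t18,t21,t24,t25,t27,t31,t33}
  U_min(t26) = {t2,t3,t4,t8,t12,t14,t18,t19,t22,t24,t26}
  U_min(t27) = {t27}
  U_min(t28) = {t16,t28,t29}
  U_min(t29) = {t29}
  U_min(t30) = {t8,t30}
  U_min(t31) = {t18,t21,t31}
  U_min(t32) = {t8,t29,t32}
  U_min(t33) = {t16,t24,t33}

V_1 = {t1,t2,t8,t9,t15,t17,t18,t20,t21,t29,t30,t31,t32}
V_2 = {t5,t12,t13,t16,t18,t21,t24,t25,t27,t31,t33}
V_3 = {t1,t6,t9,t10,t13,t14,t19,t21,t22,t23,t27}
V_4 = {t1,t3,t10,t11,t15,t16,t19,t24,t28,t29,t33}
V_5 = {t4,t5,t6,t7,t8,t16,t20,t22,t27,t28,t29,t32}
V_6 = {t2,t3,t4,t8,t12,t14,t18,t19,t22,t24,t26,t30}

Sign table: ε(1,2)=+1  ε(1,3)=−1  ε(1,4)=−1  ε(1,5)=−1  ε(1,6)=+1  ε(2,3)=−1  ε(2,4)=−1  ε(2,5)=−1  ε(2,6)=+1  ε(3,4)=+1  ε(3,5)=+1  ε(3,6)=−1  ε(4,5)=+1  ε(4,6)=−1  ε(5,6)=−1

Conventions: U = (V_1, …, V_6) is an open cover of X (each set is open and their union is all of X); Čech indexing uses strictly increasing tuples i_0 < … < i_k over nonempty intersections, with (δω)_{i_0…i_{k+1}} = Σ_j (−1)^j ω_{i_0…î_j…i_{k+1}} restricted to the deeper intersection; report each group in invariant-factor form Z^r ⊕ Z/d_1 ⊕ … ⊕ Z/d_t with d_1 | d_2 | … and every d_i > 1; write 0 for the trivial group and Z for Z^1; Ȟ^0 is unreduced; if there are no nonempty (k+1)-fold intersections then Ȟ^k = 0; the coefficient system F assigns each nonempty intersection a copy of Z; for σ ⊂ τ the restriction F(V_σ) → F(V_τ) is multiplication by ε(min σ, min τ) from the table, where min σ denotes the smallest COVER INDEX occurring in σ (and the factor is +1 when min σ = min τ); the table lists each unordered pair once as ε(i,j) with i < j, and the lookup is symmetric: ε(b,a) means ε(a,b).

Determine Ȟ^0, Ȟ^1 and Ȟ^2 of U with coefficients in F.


Ȟ^0(U;F) ≅ Z,  Ȟ^1(U;F) ≅ 0,  Ȟ^2(U;F) ≅ Z/2

cover nerve:
  V12={t18,t21,t31} V13={t1,t9,t21} V14={t1,t15,t29} V15={t8,t20,t29,t32} V16={t2,t8,t18,t30} V23={t13,t21,t27} V24={t16,t24,t33} V25={t5,t16,t27} V26={t12,t18,t24} V34={t1,t10,t19} V35={t6,t22,t27} V36={t14,t19,t22} V45={t16,t28,t29} V46={t3,t19,t24} V56={t4,t8,t22}
  V123={t21} V126={t18} V134={t1} V145={t29} V156={t8} V235={t27} V245={t16} V246={t24} V346={t19} V356={t22}
C dims 6,15,10; δ0: rk 5, SNF 1^5; δ1: rk 10, SNF 1^9·2
Ȟ^0: (6−5)−0=1 ⇒ Z
Ȟ^1: (15−10)−5=0 ⇒ 0
Ȟ^2: (10−0)−10=0 plus torsion [2] ⇒ Z/2


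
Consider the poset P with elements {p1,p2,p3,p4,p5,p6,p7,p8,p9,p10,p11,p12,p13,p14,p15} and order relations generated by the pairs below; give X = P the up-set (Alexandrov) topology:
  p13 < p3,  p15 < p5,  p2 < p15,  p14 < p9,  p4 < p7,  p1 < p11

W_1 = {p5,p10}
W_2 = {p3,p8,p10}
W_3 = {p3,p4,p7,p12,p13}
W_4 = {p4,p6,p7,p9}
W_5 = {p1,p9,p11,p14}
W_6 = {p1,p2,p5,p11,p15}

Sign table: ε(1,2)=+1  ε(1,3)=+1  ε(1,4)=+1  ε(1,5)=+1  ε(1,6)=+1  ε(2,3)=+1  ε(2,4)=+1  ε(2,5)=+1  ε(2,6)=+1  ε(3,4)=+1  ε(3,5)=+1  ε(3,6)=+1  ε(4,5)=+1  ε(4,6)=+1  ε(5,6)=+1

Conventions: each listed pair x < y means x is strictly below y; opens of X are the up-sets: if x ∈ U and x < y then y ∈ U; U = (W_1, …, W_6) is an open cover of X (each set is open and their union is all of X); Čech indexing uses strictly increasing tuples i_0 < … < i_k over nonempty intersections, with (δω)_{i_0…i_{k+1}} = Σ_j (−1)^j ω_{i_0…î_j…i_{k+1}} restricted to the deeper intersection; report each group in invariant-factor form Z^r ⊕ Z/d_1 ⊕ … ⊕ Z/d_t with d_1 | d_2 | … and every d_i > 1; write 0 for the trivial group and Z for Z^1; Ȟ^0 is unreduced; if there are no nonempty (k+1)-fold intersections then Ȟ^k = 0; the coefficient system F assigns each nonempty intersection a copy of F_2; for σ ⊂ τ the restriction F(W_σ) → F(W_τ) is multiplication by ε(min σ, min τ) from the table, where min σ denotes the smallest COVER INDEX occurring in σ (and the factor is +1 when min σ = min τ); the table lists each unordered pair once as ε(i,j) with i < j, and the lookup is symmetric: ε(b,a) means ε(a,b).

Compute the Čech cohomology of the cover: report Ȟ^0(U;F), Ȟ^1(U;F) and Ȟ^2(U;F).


nerve of the cover:
  W12={p10} W16={p5} W23={p3} W34={p4,p7} W45={p9} W56={p1,p11}
C dims 6,6; δ0: rk_F2 5
Ȟ^0 = (6 − 5) − 0 = 1, so Ȟ^0 ≅ Z/2
Ȟ^1 = (6 − 0) − 5 = 1, so Ȟ^1 ≅ Z/2
Ȟ^2 = (0 − 0) − 0 = 0, so Ȟ^2 ≅ 0

Ȟ^0(U;F) ≅ Z/2; Ȟ^1(U;F) ≅ Z/2; Ȟ^2(U;F) ≅ 0


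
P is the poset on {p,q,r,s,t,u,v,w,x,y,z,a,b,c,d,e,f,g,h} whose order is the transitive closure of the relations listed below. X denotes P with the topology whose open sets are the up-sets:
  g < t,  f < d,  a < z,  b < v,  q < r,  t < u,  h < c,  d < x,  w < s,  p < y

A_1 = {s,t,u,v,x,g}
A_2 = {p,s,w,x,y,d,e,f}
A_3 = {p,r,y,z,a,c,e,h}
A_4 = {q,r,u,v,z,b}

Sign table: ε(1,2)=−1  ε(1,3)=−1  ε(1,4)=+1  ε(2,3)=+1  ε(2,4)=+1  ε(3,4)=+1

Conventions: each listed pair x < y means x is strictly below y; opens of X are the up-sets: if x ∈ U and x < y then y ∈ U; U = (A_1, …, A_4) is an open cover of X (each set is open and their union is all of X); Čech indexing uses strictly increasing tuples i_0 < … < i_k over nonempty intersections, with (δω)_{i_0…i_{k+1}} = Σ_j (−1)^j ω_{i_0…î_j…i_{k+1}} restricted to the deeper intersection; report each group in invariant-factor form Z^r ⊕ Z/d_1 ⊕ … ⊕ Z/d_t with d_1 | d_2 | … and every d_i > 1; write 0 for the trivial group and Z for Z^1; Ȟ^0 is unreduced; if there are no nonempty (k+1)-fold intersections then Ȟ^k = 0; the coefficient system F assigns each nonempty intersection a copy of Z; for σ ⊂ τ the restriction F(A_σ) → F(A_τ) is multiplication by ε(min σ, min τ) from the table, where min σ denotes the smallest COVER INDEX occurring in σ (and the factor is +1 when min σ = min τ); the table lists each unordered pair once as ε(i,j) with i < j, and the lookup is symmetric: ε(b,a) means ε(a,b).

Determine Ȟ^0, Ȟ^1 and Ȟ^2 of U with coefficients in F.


Ȟ^0 = 0, Ȟ^1 = Z/2 and Ȟ^2 = 0

cover nerve:
  A12={s,x} A14={u,v} A23={p,y,e} A34={r,z}
C dims 4,4; δ0: rk 4, SNF 1^3·2
Ȟ^0: (4−4)−0=0 ⇒ 0
Ȟ^1: (4−0)−4=0 plus torsion [2] ⇒ Z/2
Ȟ^2: (0−0)−0=0 ⇒ 0


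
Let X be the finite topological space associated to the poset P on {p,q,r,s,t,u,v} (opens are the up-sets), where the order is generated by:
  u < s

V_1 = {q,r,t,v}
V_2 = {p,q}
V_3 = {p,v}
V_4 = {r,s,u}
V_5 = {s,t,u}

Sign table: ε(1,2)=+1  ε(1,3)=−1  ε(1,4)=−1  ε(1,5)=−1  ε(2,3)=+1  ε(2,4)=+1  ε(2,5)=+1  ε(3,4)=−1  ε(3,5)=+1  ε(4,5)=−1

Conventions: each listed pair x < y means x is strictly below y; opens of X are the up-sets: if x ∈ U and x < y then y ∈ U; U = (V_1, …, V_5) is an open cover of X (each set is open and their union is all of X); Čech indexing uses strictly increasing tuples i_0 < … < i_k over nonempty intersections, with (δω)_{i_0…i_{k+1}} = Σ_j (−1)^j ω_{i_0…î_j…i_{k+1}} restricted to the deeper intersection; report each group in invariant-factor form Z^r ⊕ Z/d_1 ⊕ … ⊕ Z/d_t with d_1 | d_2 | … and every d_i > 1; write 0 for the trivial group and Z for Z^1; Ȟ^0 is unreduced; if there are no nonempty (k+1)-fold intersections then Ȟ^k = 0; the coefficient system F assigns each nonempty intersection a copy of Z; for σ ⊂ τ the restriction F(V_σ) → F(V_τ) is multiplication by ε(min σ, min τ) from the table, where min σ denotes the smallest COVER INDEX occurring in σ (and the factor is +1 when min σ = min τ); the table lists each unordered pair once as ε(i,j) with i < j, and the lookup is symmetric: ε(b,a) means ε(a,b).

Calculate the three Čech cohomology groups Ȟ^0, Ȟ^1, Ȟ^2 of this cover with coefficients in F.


nonempty overlaps:
  V12={q} V13={v} V14={r} V15={t} V23={p} V45={s,u}
C dims 5,6; δ0: rk 5, SNF 1^4·2
degree 0: 5−5−0 = 0 → Ȟ^0 ≅ 0
degree 1: 6−0−5 = 1 plus torsion [2] → Ȟ^1 ≅ Z ⊕ Z/2
degree 2: 0−0−0 = 0 → Ȟ^2 ≅ 0

Ȟ^0 ≅ 0, Ȟ^1 ≅ Z ⊕ Z/2 and Ȟ^2 ≅ 0


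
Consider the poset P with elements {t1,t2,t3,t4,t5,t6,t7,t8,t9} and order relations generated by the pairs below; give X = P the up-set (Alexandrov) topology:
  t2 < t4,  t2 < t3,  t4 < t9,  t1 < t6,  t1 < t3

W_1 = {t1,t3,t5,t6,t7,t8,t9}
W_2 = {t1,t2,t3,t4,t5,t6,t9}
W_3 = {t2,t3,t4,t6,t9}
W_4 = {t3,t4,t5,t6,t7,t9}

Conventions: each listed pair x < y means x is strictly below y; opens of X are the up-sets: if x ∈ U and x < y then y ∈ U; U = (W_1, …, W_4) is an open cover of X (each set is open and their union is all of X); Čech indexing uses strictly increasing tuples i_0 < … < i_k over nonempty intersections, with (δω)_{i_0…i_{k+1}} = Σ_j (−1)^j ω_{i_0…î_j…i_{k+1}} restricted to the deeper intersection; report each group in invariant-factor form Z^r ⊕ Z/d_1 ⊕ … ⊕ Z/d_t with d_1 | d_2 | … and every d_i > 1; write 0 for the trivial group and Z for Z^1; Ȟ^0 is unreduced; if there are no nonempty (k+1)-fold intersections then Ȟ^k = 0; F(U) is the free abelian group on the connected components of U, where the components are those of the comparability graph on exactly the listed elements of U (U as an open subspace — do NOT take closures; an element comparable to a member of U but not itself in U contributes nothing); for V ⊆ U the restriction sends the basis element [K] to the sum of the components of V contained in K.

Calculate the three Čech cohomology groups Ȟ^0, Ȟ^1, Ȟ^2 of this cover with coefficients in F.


Ȟ^0(U;F) ≅ Z^4,  Ȟ^1(U;F) ≅ 0,  Ȟ^2(U;F) ≅ 0

nonempty intersections:
  W12={t1,t3,t5,t6,t9} W13={t3,t6,t9} W14={t3,t5,t6,t7,t9} W23={t2,t3,t4,t6,t9} W24={t3,t4,t5,t6,t9} W34={t3,t4,t6,t9}
  W123={t3,t6,t9} W124={t3,t5,t6,t9} W134={t3,t6,t9} W234={t3,t4,t6,t9}
  W1234={t3,t6,t9}
components per intersection:
  W1: {t1,t3,t6} {t5} {t7} {t8} {t9}
  W2: {t1,t2,t3,t4,t6,t9} {t5}
  W3: {t2,t3,t4,t9} {t6}
  W4: {t3} {t4,t9} {t5} {t6} {t7}
  W12: {t1,t3,t6} {t5} {t9}
  W13: {t3} {t6} {t9}
  W14: {t3} {t5} {t6} {t7} {t9}
  W23: {t2,t3,t4,t9} {t6}
  W24: {t3} {t4,t9} {t5} {t6}
  W34: {t3} {t4,t9} {t6}
  W123: {t3} {t6} {t9}
  W124: {t3} {t5} {t6} {t9}
  W134: {t3} {t6} {t9}
  W234: {t3} {t4,t9} {t6}
  W1234: {t3} {t6} {t9}
C dims 14,20,13,3; δ0: rk 10, SNF 1^10; δ1: rk 10, SNF 1^10; δ2: rk 3, SNF 1^3
Ȟ^0: (14−10)−0=4 ⇒ Z^4
Ȟ^1: (20−10)−10=0 ⇒ 0
Ȟ^2: (13−3)−10=0 ⇒ 0
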